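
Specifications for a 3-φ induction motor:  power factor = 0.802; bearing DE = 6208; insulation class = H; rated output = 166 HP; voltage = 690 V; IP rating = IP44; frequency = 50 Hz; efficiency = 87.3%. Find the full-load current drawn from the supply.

P_out = 166 × 746 = 123836 W
P_in = P_out / η = 123836 / 0.873 = 141851 W
I_L = P_in / (√3·V_L·cosφ) = 141851 / (1.732 × 690 × 0.802) = 148 A

148 A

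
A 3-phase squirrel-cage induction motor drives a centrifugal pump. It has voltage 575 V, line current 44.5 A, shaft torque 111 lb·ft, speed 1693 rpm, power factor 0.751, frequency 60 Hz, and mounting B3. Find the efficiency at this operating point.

τ = 111 lb·ft × 1.356 = 150.5 N·m
ω = 2π × 1693/60 = 177.3 rad/s; P_out = τω = 150.5 × 177.3 = 26684 W
P_in = √3·V_L·I_L·cosφ = 1.732 × 575 × 44.5 × 0.751 = 33282 W
η = P_out / P_in = 26684 / 33282 = 0.802 = 80.2%

80.2 %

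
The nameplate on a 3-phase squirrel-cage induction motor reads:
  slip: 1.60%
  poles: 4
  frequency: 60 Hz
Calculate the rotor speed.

1771 rpm

n_s = 120f/p = 120×60/4 = 1800 rpm
n = n_s(1 − s) = 1800 × (1 − 0.016) = 1771 rpm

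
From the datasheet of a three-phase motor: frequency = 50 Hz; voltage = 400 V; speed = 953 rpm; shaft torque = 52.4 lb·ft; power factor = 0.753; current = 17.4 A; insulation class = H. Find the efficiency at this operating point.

78.1 %

τ = 52.4 lb·ft × 1.356 = 71.05 N·m
ω = 2π × 953/60 = 99.8 rad/s; P_out = τω = 71.05 × 99.8 = 7091 W
P_in = √3·V_L·I_L·cosφ = 1.732 × 400 × 17.4 × 0.753 = 9077 W
η = P_out / P_in = 7091 / 9077 = 0.781 = 78.1%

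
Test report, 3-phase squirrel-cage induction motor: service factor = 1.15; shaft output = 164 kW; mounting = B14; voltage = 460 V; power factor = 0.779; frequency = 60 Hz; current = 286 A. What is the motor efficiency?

P_out = 164 kW = 164000 W
P_in = √3·V_L·I_L·cosφ = 1.732 × 460 × 286 × 0.779 = 177504 W
η = P_out / P_in = 164000 / 177504 = 0.924 = 92.4%

92.4 %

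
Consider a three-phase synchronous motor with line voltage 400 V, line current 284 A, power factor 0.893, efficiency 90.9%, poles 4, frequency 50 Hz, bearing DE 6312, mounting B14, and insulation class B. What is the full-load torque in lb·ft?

750 lb·ft

P_in = √3·V·I·cosφ = 1.732 × 400 × 284 × 0.893 = 175702 W
P_out = η·P_in = 0.909 × 175702 = 159713 W
n = n_s = 120×50/4 = 1500 rpm (synchronous)
ω = 2π×1500/60 = 157.1 rad/s
τ = P_out/ω = 159713/157.1 = 1017 N·m
In lb·ft: 1017/1.356 = 750 lb·ft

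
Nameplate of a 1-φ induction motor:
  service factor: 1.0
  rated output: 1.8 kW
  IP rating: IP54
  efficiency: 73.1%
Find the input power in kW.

P_out = 1800 W
P_in = P_out/η = 1800/0.731 = 2462 W = 2.46 kW

2.46 kW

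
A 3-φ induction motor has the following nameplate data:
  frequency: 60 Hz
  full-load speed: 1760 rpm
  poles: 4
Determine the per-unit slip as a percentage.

2.22 %

n_s = 120f/p = 120×60/4 = 1800 rpm
s = (n_s − n)/n_s = (1800 − 1760)/1800 = 0.0222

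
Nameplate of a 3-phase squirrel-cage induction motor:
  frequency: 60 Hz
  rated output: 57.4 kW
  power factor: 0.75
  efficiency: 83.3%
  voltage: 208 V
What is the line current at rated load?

P_out = 57.4 kW = 57400 W
P_in = P_out / η = 57400 / 0.833 = 68908 W
I_L = P_in / (√3·V_L·cosφ) = 68908 / (1.732 × 208 × 0.75) = 255 A

255 A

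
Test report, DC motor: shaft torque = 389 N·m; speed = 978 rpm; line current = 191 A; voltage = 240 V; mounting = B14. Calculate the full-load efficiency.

86.9 %

ω = 2π × 978/60 = 102.4 rad/s; P_out = τω = 389 × 102.4 = 39834 W
P_in = V·I = 240 × 191 = 45840 W
η = P_out / P_in = 39834 / 45840 = 0.869 = 86.9%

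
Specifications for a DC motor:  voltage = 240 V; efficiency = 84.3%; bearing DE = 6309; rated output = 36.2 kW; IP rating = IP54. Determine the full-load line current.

P_out = 36.2 kW = 36200 W
P_in = P_out / η = 36200 / 0.843 = 42942 W
I = P_in / V = 42942 / 240 = 179 A

179 A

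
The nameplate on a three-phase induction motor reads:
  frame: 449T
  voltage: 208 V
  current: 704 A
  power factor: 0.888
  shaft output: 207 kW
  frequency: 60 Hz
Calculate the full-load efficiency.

91.9 %

P_out = 207 kW = 207000 W
P_in = √3·V_L·I_L·cosφ = 1.732 × 208 × 704 × 0.888 = 225215 W
η = P_out / P_in = 207000 / 225215 = 0.919 = 91.9%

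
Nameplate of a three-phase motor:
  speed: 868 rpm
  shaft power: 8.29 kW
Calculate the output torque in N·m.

ω = 2π × 868/60 = 90.9 rad/s
τ = P/ω = 8290/90.9 = 91.2 N·m

91.2 N·m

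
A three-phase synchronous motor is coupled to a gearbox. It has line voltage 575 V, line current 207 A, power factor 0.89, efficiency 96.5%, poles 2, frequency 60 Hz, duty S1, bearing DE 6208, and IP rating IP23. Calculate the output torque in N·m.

P_in = √3·V·I·cosφ = 1.732 × 575 × 207 × 0.89 = 183475 W
P_out = η·P_in = 0.965 × 183475 = 177053 W
n = n_s = 120×60/2 = 3600 rpm (synchronous)
ω = 2π×3600/60 = 377 rad/s
τ = P_out/ω = 177053/377 = 470 N·m

470 N·m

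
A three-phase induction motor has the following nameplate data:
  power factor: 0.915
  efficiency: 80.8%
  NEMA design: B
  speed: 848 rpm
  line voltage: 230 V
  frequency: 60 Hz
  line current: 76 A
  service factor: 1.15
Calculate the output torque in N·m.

P_in = √3·V·I·cosφ = 1.732 × 230 × 76 × 0.915 = 27702 W
P_out = η·P_in = 0.808 × 27702 = 22383 W
n = 848 rpm
ω = 2π×848/60 = 88.8 rad/s
τ = P_out/ω = 22383/88.8 = 252 N·m

252 N·m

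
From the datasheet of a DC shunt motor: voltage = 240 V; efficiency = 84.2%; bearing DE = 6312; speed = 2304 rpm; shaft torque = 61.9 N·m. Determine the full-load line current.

73.9 A

ω = 2π×2304/60 = 241.3 rad/s; P_out = τω = 61.9 × 241.3 = 14936 W
P_in = P_out / η = 14936 / 0.842 = 17739 W
I = P_in / V = 17739 / 240 = 73.9 A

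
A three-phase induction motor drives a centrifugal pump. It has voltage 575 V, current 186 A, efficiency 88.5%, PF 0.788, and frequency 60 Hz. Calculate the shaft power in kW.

129 kW

P_in = √3·V·I·cosφ = 1.732 × 575 × 186 × 0.788 = 145967 W
P_out = η·P_in = 0.885 × 145967 = 129181 W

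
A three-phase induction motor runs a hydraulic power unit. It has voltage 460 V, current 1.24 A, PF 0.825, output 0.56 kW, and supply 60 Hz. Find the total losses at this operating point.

255 W

P_in = √3·V·I·cosφ = 1.732×460×1.24×0.825 = 815 W
P_out = 560 W
Losses = P_in − P_out = 815 − 560 = 255 W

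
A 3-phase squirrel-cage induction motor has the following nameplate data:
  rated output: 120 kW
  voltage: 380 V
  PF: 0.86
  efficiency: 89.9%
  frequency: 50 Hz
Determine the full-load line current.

236 A

P_out = 120 kW = 120000 W
P_in = P_out / η = 120000 / 0.899 = 133482 W
I_L = P_in / (√3·V_L·cosφ) = 133482 / (1.732 × 380 × 0.86) = 236 A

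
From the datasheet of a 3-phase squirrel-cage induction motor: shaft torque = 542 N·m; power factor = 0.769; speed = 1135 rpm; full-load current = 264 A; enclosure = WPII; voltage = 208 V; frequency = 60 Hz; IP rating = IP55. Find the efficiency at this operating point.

88.1 %

ω = 2π × 1135/60 = 118.9 rad/s; P_out = τω = 542 × 118.9 = 64444 W
P_in = √3·V_L·I_L·cosφ = 1.732 × 208 × 264 × 0.769 = 73138 W
η = P_out / P_in = 64444 / 73138 = 0.881 = 88.1%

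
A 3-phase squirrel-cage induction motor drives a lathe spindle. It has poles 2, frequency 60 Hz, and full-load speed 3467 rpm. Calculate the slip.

3.7 %

n_s = 120f/p = 120×60/2 = 3600 rpm
s = (n_s − n)/n_s = (3600 − 3467)/3600 = 0.0369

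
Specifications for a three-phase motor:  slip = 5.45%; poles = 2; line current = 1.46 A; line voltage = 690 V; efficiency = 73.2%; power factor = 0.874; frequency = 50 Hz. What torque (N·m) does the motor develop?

3.76 N·m

P_in = √3·V·I·cosφ = 1.732 × 690 × 1.46 × 0.874 = 1525 W
P_out = η·P_in = 0.732 × 1525 = 1116 W
n_s = 120×50/2 = 3000 rpm; n = 3000×(1−0.0545) = 2837 rpm
ω = 2π×2837/60 = 297.1 rad/s
τ = P_out/ω = 1116/297.1 = 3.76 N·m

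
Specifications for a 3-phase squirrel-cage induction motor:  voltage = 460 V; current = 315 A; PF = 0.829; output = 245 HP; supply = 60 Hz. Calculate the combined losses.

25300 W

P_in = √3·V·I·cosφ = 1.732×460×315×0.829 = 208051 W
P_out = 245×746 = 182770 W
Losses = P_in − P_out = 208051 − 182770 = 25281 W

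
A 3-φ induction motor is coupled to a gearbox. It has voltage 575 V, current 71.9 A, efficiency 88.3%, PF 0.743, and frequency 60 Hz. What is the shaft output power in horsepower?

63 HP

P_in = √3·V·I·cosφ = 1.732 × 575 × 71.9 × 0.743 = 53203 W
P_out = η·P_in = 0.883 × 53203 = 46978 W
= 46978/746 = 63 HP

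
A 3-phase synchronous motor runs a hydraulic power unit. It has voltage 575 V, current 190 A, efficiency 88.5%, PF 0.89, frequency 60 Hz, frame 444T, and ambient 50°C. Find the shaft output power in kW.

P_in = √3·V·I·cosφ = 1.732 × 575 × 190 × 0.89 = 168407 W
P_out = η·P_in = 0.885 × 168407 = 149040 W

149 kW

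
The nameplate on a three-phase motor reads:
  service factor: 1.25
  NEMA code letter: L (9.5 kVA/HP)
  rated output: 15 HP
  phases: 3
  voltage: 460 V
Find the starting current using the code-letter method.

S_LR = 9.5 × 15 = 142.5 kVA
I_LR = S_LR/(√3·V_L) = 142500/(1.732×460) = 179 A

179 A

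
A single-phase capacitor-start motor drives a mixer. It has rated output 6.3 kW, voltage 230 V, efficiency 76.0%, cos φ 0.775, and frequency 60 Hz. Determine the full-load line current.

46.5 A

P_out = 6.3 kW = 6300 W
P_in = P_out / η = 6300 / 0.760 = 8289 W
I = P_in / (V·cosφ) = 8289 / (230 × 0.775) = 46.5 A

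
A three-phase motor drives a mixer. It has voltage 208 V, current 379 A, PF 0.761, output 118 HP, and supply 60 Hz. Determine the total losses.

15900 W

P_in = √3·V·I·cosφ = 1.732×208×379×0.761 = 103905 W
P_out = 118×746 = 88028 W
Losses = P_in − P_out = 103905 − 88028 = 15877 W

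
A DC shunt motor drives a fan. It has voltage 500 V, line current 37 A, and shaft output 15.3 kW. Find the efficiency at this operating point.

P_out = 15.3 kW = 15300 W
P_in = V·I = 500 × 37 = 18500 W
η = P_out / P_in = 15300 / 18500 = 0.827 = 82.7%

82.7 %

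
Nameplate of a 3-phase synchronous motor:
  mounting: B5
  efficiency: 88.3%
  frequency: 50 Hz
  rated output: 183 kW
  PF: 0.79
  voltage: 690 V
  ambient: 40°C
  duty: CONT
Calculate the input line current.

220 A

P_out = 183 kW = 183000 W
P_in = P_out / η = 183000 / 0.883 = 207248 W
I_L = P_in / (√3·V_L·cosφ) = 207248 / (1.732 × 690 × 0.79) = 220 A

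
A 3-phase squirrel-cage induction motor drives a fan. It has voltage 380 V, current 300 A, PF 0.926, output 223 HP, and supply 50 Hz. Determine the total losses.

16500 W

P_in = √3·V·I·cosφ = 1.732×380×300×0.926 = 182837 W
P_out = 223×746 = 166358 W
Losses = P_in − P_out = 182837 − 166358 = 16479 W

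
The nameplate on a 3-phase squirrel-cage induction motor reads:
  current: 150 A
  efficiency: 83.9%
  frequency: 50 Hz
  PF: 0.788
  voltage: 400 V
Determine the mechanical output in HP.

92.1 HP

P_in = √3·V·I·cosφ = 1.732 × 400 × 150 × 0.788 = 81889 W
P_out = η·P_in = 0.839 × 81889 = 68705 W
= 68705/746 = 92.1 HP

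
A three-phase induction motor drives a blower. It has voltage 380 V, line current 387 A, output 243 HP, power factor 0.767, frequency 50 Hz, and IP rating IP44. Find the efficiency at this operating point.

92.8 %

P_out = 243 × 746 = 181278 W
P_in = √3·V_L·I_L·cosφ = 1.732 × 380 × 387 × 0.767 = 195361 W
η = P_out / P_in = 181278 / 195361 = 0.928 = 92.8%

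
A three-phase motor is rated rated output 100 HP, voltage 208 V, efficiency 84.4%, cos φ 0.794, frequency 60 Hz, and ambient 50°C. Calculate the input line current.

309 A

P_out = 100 × 746 = 74600 W
P_in = P_out / η = 74600 / 0.844 = 88389 W
I_L = P_in / (√3·V_L·cosφ) = 88389 / (1.732 × 208 × 0.794) = 309 A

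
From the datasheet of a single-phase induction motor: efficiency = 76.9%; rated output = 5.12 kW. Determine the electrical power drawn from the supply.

P_out = 5120 W
P_in = P_out/η = 5120/0.769 = 6658 W = 6.66 kW

6.66 kW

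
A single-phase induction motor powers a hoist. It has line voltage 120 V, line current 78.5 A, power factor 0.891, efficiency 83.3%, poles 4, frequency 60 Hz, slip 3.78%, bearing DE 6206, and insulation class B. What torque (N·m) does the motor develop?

P_in = V·I·cosφ = 120 × 78.5 × 0.891 = 8393 W
P_out = η·P_in = 0.833 × 8393 = 6991 W
n_s = 120×60/4 = 1800 rpm; n = 1800×(1−0.0378) = 1732 rpm
ω = 2π×1732/60 = 181.4 rad/s
τ = P_out/ω = 6991/181.4 = 38.5 N·m

38.5 N·m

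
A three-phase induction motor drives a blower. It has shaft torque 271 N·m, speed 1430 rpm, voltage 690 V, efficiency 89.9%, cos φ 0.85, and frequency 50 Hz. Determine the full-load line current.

44.4 A

ω = 2π×1430/60 = 149.7 rad/s; P_out = τω = 271 × 149.7 = 40569 W
P_in = P_out / η = 40569 / 0.899 = 45127 W
I_L = P_in / (√3·V_L·cosφ) = 45127 / (1.732 × 690 × 0.85) = 44.4 A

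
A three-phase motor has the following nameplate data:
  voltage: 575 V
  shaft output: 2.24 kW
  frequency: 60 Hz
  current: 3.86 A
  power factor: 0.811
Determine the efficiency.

P_out = 2.24 kW = 2240 W
P_in = √3·V_L·I_L·cosφ = 1.732 × 575 × 3.86 × 0.811 = 3118 W
η = P_out / P_in = 2240 / 3118 = 0.718 = 71.8%

71.8 %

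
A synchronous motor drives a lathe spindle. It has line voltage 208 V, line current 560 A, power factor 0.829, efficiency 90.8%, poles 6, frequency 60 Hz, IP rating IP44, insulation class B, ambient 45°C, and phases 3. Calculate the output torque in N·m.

P_in = √3·V·I·cosφ = 1.732 × 208 × 560 × 0.829 = 167245 W
P_out = η·P_in = 0.908 × 167245 = 151858 W
n = n_s = 120×60/6 = 1200 rpm (synchronous)
ω = 2π×1200/60 = 125.7 rad/s
τ = P_out/ω = 151858/125.7 = 1210 N·m

1210 N·m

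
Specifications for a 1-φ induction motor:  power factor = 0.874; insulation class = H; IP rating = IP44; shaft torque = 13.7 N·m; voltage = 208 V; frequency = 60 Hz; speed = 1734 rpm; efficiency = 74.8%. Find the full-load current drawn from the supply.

18.3 A

ω = 2π×1734/60 = 181.6 rad/s; P_out = τω = 13.7 × 181.6 = 2488 W
P_in = P_out / η = 2488 / 0.748 = 3326 W
I = P_in / (V·cosφ) = 3326 / (208 × 0.874) = 18.3 A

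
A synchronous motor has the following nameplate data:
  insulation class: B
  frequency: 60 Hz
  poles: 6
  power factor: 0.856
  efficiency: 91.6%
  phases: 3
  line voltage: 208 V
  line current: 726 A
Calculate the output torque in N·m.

P_in = √3·V·I·cosφ = 1.732 × 208 × 726 × 0.856 = 223883 W
P_out = η·P_in = 0.916 × 223883 = 205077 W
n = n_s = 120×60/6 = 1200 rpm (synchronous)
ω = 2π×1200/60 = 125.7 rad/s
τ = P_out/ω = 205077/125.7 = 1630 N·m

1630 N·m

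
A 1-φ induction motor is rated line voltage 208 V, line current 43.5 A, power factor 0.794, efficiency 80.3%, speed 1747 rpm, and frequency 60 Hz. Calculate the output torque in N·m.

31.5 N·m

P_in = V·I·cosφ = 208 × 43.5 × 0.794 = 7184 W
P_out = η·P_in = 0.803 × 7184 = 5769 W
n = 1747 rpm
ω = 2π×1747/60 = 182.9 rad/s
τ = P_out/ω = 5769/182.9 = 31.5 N·m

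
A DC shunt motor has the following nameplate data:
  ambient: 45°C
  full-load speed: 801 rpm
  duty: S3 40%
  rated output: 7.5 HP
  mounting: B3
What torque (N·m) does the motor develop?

P_out = 7.5 × 746 = 5595 W
ω = 2π × 801/60 = 83.88 rad/s
τ = P_out/ω = 5595/83.88 = 66.7 N·m

66.7 N·m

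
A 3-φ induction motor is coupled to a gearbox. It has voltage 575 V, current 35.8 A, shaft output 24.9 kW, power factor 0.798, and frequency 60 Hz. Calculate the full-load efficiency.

87.5 %

P_out = 24.9 kW = 24900 W
P_in = √3·V_L·I_L·cosφ = 1.732 × 575 × 35.8 × 0.798 = 28451 W
η = P_out / P_in = 24900 / 28451 = 0.875 = 87.5%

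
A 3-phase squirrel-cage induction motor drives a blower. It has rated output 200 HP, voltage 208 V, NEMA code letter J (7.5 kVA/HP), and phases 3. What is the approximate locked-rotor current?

4160 A

S_LR = 7.5 × 200 = 1500 kVA
I_LR = S_LR/(√3·V_L) = 1500000/(1.732×208) = 4160 A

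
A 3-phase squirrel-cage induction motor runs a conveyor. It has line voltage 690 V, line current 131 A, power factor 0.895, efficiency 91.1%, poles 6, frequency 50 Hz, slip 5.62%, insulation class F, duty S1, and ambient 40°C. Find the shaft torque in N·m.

1290 N·m

P_in = √3·V·I·cosφ = 1.732 × 690 × 131 × 0.895 = 140117 W
P_out = η·P_in = 0.911 × 140117 = 127647 W
n_s = 120×50/6 = 1000 rpm; n = 1000×(1−0.0562) = 944 rpm
ω = 2π×944/60 = 98.86 rad/s
τ = P_out/ω = 127647/98.86 = 1290 N·m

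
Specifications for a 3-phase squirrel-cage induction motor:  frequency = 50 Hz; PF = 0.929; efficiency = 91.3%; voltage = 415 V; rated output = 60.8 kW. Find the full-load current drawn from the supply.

P_out = 60.8 kW = 60800 W
P_in = P_out / η = 60800 / 0.913 = 66594 W
I_L = P_in / (√3·V_L·cosφ) = 66594 / (1.732 × 415 × 0.929) = 99.7 A

99.7 A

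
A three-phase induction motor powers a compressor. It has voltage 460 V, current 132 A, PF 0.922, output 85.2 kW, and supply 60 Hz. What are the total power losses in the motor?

11800 W

P_in = √3·V·I·cosφ = 1.732×460×132×0.922 = 96964 W
P_out = 85200 W
Losses = P_in − P_out = 96964 − 85200 = 11764 W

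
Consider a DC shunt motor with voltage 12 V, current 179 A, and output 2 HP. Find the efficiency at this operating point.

P_out = 2 × 746 = 1492 W
P_in = V·I = 12 × 179 = 2148 W
η = P_out / P_in = 1492 / 2148 = 0.695 = 69.5%

69.5 %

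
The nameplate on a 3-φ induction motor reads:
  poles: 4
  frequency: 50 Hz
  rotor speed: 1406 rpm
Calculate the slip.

n_s = 120f/p = 120×50/4 = 1500 rpm
s = (n_s − n)/n_s = (1500 − 1406)/1500 = 0.0627

6.27 %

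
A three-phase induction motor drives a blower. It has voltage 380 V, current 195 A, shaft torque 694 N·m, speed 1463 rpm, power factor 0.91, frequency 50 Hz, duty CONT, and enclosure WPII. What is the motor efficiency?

ω = 2π × 1463/60 = 153.2 rad/s; P_out = τω = 694 × 153.2 = 106321 W
P_in = √3·V_L·I_L·cosφ = 1.732 × 380 × 195 × 0.91 = 116790 W
η = P_out / P_in = 106321 / 116790 = 0.910 = 91.0%

91.0 %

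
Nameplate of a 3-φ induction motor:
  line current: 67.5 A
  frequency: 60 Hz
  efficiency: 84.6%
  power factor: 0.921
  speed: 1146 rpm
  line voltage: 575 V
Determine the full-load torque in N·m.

P_in = √3·V·I·cosφ = 1.732 × 575 × 67.5 × 0.921 = 61913 W
P_out = η·P_in = 0.846 × 61913 = 52378 W
n = 1146 rpm
ω = 2π×1146/60 = 120 rad/s
τ = P_out/ω = 52378/120 = 436 N·m

436 N·m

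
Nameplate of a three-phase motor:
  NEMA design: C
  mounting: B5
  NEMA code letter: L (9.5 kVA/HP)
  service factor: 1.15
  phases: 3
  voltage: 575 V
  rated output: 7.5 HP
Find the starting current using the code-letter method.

S_LR = 9.5 × 7.5 = 71.25 kVA
I_LR = S_LR/(√3·V_L) = 71250/(1.732×575) = 71.5 A

71.5 A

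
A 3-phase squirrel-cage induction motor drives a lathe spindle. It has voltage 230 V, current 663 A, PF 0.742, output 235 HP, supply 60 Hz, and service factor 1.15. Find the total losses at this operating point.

20.7 kW

P_in = √3·V·I·cosφ = 1.732×230×663×0.742 = 195972 W
P_out = 235×746 = 175310 W
Losses = P_in − P_out = 195972 − 175310 = 20662 W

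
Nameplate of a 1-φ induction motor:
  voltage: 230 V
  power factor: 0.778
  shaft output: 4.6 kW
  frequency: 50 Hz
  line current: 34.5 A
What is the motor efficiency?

74.5 %

P_out = 4.6 kW = 4600 W
P_in = V·I·cosφ = 230 × 34.5 × 0.778 = 6173 W
η = P_out / P_in = 4600 / 6173 = 0.745 = 74.5%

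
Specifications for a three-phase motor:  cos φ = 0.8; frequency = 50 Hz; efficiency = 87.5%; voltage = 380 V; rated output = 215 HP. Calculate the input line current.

P_out = 215 × 746 = 160390 W
P_in = P_out / η = 160390 / 0.875 = 183303 W
I_L = P_in / (√3·V_L·cosφ) = 183303 / (1.732 × 380 × 0.8) = 348 A

348 A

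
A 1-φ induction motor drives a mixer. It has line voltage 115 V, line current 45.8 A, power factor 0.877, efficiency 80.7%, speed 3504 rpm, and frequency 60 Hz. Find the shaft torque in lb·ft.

7.49 lb·ft

P_in = V·I·cosφ = 115 × 45.8 × 0.877 = 4619 W
P_out = η·P_in = 0.807 × 4619 = 3728 W
n = 3504 rpm
ω = 2π×3504/60 = 366.9 rad/s
τ = P_out/ω = 3728/366.9 = 10.16 N·m
In lb·ft: 10.16/1.356 = 7.49 lb·ft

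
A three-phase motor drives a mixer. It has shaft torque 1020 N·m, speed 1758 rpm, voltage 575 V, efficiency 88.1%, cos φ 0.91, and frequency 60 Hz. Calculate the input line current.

ω = 2π×1758/60 = 184.1 rad/s; P_out = τω = 1020 × 184.1 = 187782 W
P_in = P_out / η = 187782 / 0.881 = 213146 W
I_L = P_in / (√3·V_L·cosφ) = 213146 / (1.732 × 575 × 0.91) = 235 A

235 A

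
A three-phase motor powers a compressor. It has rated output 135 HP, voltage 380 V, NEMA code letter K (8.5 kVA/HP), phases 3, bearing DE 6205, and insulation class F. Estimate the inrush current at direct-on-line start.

1740 A

S_LR = 8.5 × 135 = 1147.5 kVA
I_LR = S_LR/(√3·V_L) = 1147500/(1.732×380) = 1740 A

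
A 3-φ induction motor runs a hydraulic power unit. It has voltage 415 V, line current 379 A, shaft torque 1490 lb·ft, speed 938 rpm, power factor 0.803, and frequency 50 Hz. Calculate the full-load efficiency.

τ = 1490 lb·ft × 1.356 = 2020 N·m
ω = 2π × 938/60 = 98.23 rad/s; P_out = τω = 2020 × 98.23 = 198425 W
P_in = √3·V_L·I_L·cosφ = 1.732 × 415 × 379 × 0.803 = 218751 W
η = P_out / P_in = 198425 / 218751 = 0.907 = 90.7%

90.7 %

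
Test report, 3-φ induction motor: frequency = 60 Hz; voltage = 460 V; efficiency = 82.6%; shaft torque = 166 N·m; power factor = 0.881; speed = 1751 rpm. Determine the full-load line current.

ω = 2π×1751/60 = 183.4 rad/s; P_out = τω = 166 × 183.4 = 30444 W
P_in = P_out / η = 30444 / 0.826 = 36857 W
I_L = P_in / (√3·V_L·cosφ) = 36857 / (1.732 × 460 × 0.881) = 52.5 A

52.5 A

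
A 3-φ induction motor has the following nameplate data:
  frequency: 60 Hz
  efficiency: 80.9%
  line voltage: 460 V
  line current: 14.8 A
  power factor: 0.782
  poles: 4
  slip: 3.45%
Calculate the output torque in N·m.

P_in = √3·V·I·cosφ = 1.732 × 460 × 14.8 × 0.782 = 9221 W
P_out = η·P_in = 0.809 × 9221 = 7460 W
n_s = 120×60/4 = 1800 rpm; n = 1800×(1−0.0345) = 1738 rpm
ω = 2π×1738/60 = 182 rad/s
τ = P_out/ω = 7460/182 = 41 N·m

41 N·m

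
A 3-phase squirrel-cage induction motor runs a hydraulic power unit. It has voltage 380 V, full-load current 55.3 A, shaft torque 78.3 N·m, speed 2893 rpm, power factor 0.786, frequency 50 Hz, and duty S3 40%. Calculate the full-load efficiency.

82.9 %

ω = 2π × 2893/60 = 303 rad/s; P_out = τω = 78.3 × 303 = 23725 W
P_in = √3·V_L·I_L·cosφ = 1.732 × 380 × 55.3 × 0.786 = 28607 W
η = P_out / P_in = 23725 / 28607 = 0.829 = 82.9%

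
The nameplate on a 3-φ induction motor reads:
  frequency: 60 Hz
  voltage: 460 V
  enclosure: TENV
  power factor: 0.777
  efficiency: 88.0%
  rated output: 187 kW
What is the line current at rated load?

P_out = 187 kW = 187000 W
P_in = P_out / η = 187000 / 0.880 = 212500 W
I_L = P_in / (√3·V_L·cosφ) = 212500 / (1.732 × 460 × 0.777) = 343 A

343 A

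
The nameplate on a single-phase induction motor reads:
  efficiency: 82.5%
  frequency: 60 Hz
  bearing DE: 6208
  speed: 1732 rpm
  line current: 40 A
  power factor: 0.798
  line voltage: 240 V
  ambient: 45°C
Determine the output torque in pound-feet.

25.7 lb·ft

P_in = V·I·cosφ = 240 × 40 × 0.798 = 7661 W
P_out = η·P_in = 0.825 × 7661 = 6320 W
n = 1732 rpm
ω = 2π×1732/60 = 181.4 rad/s
τ = P_out/ω = 6320/181.4 = 34.84 N·m
In lb·ft: 34.84/1.356 = 25.7 lb·ft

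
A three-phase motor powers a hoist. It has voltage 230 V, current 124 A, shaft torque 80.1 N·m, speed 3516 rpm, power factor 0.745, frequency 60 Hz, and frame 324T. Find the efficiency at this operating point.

80.1 %

ω = 2π × 3516/60 = 368.2 rad/s; P_out = τω = 80.1 × 368.2 = 29493 W
P_in = √3·V_L·I_L·cosφ = 1.732 × 230 × 124 × 0.745 = 36800 W
η = P_out / P_in = 29493 / 36800 = 0.801 = 80.1%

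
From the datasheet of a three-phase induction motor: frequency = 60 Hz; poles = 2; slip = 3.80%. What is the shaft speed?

n_s = 120f/p = 120×60/2 = 3600 rpm
n = n_s(1 − s) = 3600 × (1 − 0.038) = 3463 rpm

3463 rpm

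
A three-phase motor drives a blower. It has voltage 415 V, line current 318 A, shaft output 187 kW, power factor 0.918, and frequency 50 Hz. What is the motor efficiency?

89.1 %

P_out = 187 kW = 187000 W
P_in = √3·V_L·I_L·cosφ = 1.732 × 415 × 318 × 0.918 = 209829 W
η = P_out / P_in = 187000 / 209829 = 0.891 = 89.1%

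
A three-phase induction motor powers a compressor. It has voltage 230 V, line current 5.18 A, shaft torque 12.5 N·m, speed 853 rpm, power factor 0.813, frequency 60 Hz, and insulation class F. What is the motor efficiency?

66.6 %

ω = 2π × 853/60 = 89.33 rad/s; P_out = τω = 12.5 × 89.33 = 1117 W
P_in = √3·V_L·I_L·cosφ = 1.732 × 230 × 5.18 × 0.813 = 1678 W
η = P_out / P_in = 1117 / 1678 = 0.666 = 66.6%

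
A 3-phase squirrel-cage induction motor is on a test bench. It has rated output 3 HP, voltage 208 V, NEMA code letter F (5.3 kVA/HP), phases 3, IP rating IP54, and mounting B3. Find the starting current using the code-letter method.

S_LR = 5.3 × 3 = 15.9 kVA
I_LR = S_LR/(√3·V_L) = 15900/(1.732×208) = 44.1 A

44.1 A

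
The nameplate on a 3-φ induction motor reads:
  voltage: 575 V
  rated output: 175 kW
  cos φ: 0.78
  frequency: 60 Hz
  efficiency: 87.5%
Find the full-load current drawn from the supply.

257 A

P_out = 175 kW = 175000 W
P_in = P_out / η = 175000 / 0.875 = 200000 W
I_L = P_in / (√3·V_L·cosφ) = 200000 / (1.732 × 575 × 0.78) = 257 A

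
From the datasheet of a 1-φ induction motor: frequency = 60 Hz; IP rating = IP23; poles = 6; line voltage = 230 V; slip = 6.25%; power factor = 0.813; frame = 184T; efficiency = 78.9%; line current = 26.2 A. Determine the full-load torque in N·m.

32.8 N·m

P_in = V·I·cosφ = 230 × 26.2 × 0.813 = 4899 W
P_out = η·P_in = 0.789 × 4899 = 3865 W
n_s = 120×60/6 = 1200 rpm; n = 1200×(1−0.0625) = 1125 rpm
ω = 2π×1125/60 = 117.8 rad/s
τ = P_out/ω = 3865/117.8 = 32.8 N·m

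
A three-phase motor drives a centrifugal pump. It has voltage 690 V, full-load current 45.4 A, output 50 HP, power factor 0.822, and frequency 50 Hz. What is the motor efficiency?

83.6 %

P_out = 50 × 746 = 37300 W
P_in = √3·V_L·I_L·cosφ = 1.732 × 690 × 45.4 × 0.822 = 44599 W
η = P_out / P_in = 37300 / 44599 = 0.836 = 83.6%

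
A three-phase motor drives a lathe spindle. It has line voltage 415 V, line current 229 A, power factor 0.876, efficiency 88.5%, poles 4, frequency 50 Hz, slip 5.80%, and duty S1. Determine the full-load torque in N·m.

862 N·m

P_in = √3·V·I·cosφ = 1.732 × 415 × 229 × 0.876 = 144190 W
P_out = η·P_in = 0.885 × 144190 = 127608 W
n_s = 120×50/4 = 1500 rpm; n = 1500×(1−0.058) = 1413 rpm
ω = 2π×1413/60 = 148 rad/s
τ = P_out/ω = 127608/148 = 862 N·m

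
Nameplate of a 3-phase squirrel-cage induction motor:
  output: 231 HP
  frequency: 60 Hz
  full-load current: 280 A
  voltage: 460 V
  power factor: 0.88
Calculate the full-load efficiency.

87.8 %

P_out = 231 × 746 = 172326 W
P_in = √3·V_L·I_L·cosφ = 1.732 × 460 × 280 × 0.88 = 196312 W
η = P_out / P_in = 172326 / 196312 = 0.878 = 87.8%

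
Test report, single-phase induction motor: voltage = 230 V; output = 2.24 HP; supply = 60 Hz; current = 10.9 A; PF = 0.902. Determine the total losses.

590 W

P_in = V·I·cosφ = 230×10.9×0.902 = 2261 W
P_out = 2.24×746 = 1671 W
Losses = P_in − P_out = 2261 − 1671 = 590 W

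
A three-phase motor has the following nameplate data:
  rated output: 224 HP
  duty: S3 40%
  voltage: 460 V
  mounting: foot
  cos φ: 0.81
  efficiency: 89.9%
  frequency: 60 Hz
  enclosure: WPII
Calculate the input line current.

P_out = 224 × 746 = 167104 W
P_in = P_out / η = 167104 / 0.899 = 185878 W
I_L = P_in / (√3·V_L·cosφ) = 185878 / (1.732 × 460 × 0.81) = 288 A

288 A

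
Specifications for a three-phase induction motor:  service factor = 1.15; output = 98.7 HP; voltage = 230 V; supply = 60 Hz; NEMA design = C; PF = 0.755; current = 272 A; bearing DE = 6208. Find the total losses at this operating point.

P_in = √3·V·I·cosφ = 1.732×230×272×0.755 = 81807 W
P_out = 98.7×746 = 73630 W
Losses = P_in − P_out = 81807 − 73630 = 8177 W

8.18 kW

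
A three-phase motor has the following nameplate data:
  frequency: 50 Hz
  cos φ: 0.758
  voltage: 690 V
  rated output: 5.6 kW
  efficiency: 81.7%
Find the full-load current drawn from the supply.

P_out = 5.6 kW = 5600 W
P_in = P_out / η = 5600 / 0.817 = 6854 W
I_L = P_in / (√3·V_L·cosφ) = 6854 / (1.732 × 690 × 0.758) = 7.57 A

7.57 A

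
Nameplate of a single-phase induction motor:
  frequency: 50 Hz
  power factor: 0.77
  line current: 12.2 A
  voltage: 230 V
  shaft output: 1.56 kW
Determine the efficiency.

P_out = 1.56 kW = 1560 W
P_in = V·I·cosφ = 230 × 12.2 × 0.77 = 2161 W
η = P_out / P_in = 1560 / 2161 = 0.722 = 72.2%

72.2 %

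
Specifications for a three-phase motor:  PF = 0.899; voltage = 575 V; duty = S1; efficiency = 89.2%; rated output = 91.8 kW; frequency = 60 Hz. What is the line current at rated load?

P_out = 91.8 kW = 91800 W
P_in = P_out / η = 91800 / 0.892 = 102915 W
I_L = P_in / (√3·V_L·cosφ) = 102915 / (1.732 × 575 × 0.899) = 115 A

115 A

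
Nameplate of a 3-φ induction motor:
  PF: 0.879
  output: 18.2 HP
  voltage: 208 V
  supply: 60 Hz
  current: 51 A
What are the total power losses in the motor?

P_in = √3·V·I·cosφ = 1.732×208×51×0.879 = 16150 W
P_out = 18.2×746 = 13577 W
Losses = P_in − P_out = 16150 − 13577 = 2573 W

2.57 kW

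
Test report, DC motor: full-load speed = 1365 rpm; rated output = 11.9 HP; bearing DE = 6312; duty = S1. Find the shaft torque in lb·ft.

45.8 lb·ft

P_out = 11.9 × 746 = 8877 W
ω = 2π × 1365/60 = 142.9 rad/s
τ = P_out/ω = 8877/142.9 = 62.12 N·m
In lb·ft: 62.12/1.356 = 45.8 lb·ft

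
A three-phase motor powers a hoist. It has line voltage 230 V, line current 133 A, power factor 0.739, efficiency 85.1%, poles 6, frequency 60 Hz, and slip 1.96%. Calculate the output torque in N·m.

P_in = √3·V·I·cosφ = 1.732 × 230 × 133 × 0.739 = 39154 W
P_out = η·P_in = 0.851 × 39154 = 33320 W
n_s = 120×60/6 = 1200 rpm; n = 1200×(1−0.0196) = 1176 rpm
ω = 2π×1176/60 = 123.2 rad/s
τ = P_out/ω = 33320/123.2 = 270 N·m

270 N·m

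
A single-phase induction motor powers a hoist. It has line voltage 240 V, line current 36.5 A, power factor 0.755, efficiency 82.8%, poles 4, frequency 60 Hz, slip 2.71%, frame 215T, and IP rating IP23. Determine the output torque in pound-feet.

22 lb·ft

P_in = V·I·cosφ = 240 × 36.5 × 0.755 = 6614 W
P_out = η·P_in = 0.828 × 6614 = 5476 W
n_s = 120×60/4 = 1800 rpm; n = 1800×(1−0.0271) = 1751 rpm
ω = 2π×1751/60 = 183.4 rad/s
τ = P_out/ω = 5476/183.4 = 29.86 N·m
In lb·ft: 29.86/1.356 = 22 lb·ft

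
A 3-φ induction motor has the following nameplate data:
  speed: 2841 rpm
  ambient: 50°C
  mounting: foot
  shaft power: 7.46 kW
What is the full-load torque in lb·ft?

ω = 2π × 2841/60 = 297.5 rad/s
τ = P/ω = 7460/297.5 = 25.08 N·m
In lb·ft: 25.08/1.356 = 18.5 lb·ft

18.5 lb·ft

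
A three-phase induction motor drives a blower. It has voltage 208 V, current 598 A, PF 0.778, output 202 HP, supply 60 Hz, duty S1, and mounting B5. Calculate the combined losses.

16.9 kW

P_in = √3·V·I·cosφ = 1.732×208×598×0.778 = 167607 W
P_out = 202×746 = 150692 W
Losses = P_in − P_out = 167607 − 150692 = 16915 W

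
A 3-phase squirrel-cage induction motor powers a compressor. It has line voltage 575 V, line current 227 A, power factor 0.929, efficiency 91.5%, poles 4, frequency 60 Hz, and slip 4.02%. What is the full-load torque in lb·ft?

783 lb·ft

P_in = √3·V·I·cosφ = 1.732 × 575 × 227 × 0.929 = 210018 W
P_out = η·P_in = 0.915 × 210018 = 192166 W
n_s = 120×60/4 = 1800 rpm; n = 1800×(1−0.0402) = 1728 rpm
ω = 2π×1728/60 = 181 rad/s
τ = P_out/ω = 192166/181 = 1062 N·m
In lb·ft: 1062/1.356 = 783 lb·ft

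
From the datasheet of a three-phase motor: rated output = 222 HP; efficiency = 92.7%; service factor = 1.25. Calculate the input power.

P_out = 222 × 746 = 165612 W
P_in = P_out/η = 165612/0.927 = 178654 W = 179 kW

179 kW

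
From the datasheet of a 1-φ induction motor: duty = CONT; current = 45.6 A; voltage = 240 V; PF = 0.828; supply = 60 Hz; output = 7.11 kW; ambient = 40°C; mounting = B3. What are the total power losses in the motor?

1950 W

P_in = V·I·cosφ = 240×45.6×0.828 = 9062 W
P_out = 7110 W
Losses = P_in − P_out = 9062 − 7110 = 1952 W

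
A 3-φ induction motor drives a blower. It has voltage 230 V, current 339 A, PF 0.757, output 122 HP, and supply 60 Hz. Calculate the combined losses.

11.2 kW

P_in = √3·V·I·cosφ = 1.732×230×339×0.757 = 102228 W
P_out = 122×746 = 91012 W
Losses = P_in − P_out = 102228 − 91012 = 11216 W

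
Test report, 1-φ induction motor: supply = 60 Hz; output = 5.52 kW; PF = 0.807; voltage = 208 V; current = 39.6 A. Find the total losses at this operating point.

P_in = V·I·cosφ = 208×39.6×0.807 = 6647 W
P_out = 5520 W
Losses = P_in − P_out = 6647 − 5520 = 1127 W

1130 W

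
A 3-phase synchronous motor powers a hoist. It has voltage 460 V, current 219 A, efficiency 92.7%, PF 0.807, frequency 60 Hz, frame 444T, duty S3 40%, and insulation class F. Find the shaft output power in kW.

P_in = √3·V·I·cosφ = 1.732 × 460 × 219 × 0.807 = 140807 W
P_out = η·P_in = 0.927 × 140807 = 130528 W

131 kW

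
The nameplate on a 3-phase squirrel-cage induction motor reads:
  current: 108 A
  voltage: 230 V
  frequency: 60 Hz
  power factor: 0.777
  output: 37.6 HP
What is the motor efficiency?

P_out = 37.6 × 746 = 28050 W
P_in = √3·V_L·I_L·cosφ = 1.732 × 230 × 108 × 0.777 = 33429 W
η = P_out / P_in = 28050 / 33429 = 0.839 = 83.9%

83.9 %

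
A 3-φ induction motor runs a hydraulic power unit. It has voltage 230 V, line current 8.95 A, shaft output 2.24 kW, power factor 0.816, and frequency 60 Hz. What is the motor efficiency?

P_out = 2.24 kW = 2240 W
P_in = √3·V_L·I_L·cosφ = 1.732 × 230 × 8.95 × 0.816 = 2909 W
η = P_out / P_in = 2240 / 2909 = 0.770 = 77.0%

77.0 %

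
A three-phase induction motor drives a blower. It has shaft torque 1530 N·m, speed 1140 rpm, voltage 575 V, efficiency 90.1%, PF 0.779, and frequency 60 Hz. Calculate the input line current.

261 A

ω = 2π×1140/60 = 119.4 rad/s; P_out = τω = 1530 × 119.4 = 182682 W
P_in = P_out / η = 182682 / 0.901 = 202755 W
I_L = P_in / (√3·V_L·cosφ) = 202755 / (1.732 × 575 × 0.779) = 261 A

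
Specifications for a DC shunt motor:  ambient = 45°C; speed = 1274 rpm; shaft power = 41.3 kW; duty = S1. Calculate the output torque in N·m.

310 N·m

ω = 2π × 1274/60 = 133.4 rad/s
τ = P/ω = 41300/133.4 = 310 N·m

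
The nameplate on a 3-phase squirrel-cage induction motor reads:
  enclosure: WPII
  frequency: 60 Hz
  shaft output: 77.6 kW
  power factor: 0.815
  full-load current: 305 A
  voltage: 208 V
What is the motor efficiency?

P_out = 77.6 kW = 77600 W
P_in = √3·V_L·I_L·cosφ = 1.732 × 208 × 305 × 0.815 = 89551 W
η = P_out / P_in = 77600 / 89551 = 0.867 = 86.7%

86.7 %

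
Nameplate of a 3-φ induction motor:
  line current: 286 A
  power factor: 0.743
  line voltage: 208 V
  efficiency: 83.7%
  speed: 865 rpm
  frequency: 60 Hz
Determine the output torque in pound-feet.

P_in = √3·V·I·cosφ = 1.732 × 208 × 286 × 0.743 = 76554 W
P_out = η·P_in = 0.837 × 76554 = 64076 W
n = 865 rpm
ω = 2π×865/60 = 90.58 rad/s
τ = P_out/ω = 64076/90.58 = 707.4 N·m
In lb·ft: 707.4/1.356 = 522 lb·ft

522 lb·ft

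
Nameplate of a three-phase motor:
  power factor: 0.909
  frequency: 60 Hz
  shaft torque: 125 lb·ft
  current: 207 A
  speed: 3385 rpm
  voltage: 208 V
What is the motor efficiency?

τ = 125 lb·ft × 1.356 = 169.5 N·m
ω = 2π × 3385/60 = 354.5 rad/s; P_out = τω = 169.5 × 354.5 = 60088 W
P_in = √3·V_L·I_L·cosφ = 1.732 × 208 × 207 × 0.909 = 67787 W
η = P_out / P_in = 60088 / 67787 = 0.886 = 88.6%

88.6 %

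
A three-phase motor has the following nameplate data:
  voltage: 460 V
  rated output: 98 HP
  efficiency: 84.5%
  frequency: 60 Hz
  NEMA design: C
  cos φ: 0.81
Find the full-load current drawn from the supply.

P_out = 98 × 746 = 73108 W
P_in = P_out / η = 73108 / 0.845 = 86518 W
I_L = P_in / (√3·V_L·cosφ) = 86518 / (1.732 × 460 × 0.81) = 134 A

134 A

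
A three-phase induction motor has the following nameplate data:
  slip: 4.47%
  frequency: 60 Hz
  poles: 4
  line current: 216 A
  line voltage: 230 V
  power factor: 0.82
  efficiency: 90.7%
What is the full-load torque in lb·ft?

P_in = √3·V·I·cosφ = 1.732 × 230 × 216 × 0.82 = 70558 W
P_out = η·P_in = 0.907 × 70558 = 63996 W
n_s = 120×60/4 = 1800 rpm; n = 1800×(1−0.0447) = 1720 rpm
ω = 2π×1720/60 = 180.1 rad/s
τ = P_out/ω = 63996/180.1 = 355.3 N·m
In lb·ft: 355.3/1.356 = 262 lb·ft

262 lb·ft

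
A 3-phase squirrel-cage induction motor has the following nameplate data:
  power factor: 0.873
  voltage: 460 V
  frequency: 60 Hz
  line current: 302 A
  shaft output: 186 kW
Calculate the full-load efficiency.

88.5 %

P_out = 186 kW = 186000 W
P_in = √3·V_L·I_L·cosφ = 1.732 × 460 × 302 × 0.873 = 210052 W
η = P_out / P_in = 186000 / 210052 = 0.885 = 88.5%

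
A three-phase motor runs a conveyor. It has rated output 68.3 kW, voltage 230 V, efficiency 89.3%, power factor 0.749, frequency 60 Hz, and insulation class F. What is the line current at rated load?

P_out = 68.3 kW = 68300 W
P_in = P_out / η = 68300 / 0.893 = 76484 W
I_L = P_in / (√3·V_L·cosφ) = 76484 / (1.732 × 230 × 0.749) = 256 A

256 A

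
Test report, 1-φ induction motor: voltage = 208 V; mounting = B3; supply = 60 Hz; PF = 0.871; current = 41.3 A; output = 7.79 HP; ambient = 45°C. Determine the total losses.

P_in = V·I·cosφ = 208×41.3×0.871 = 7482 W
P_out = 7.79×746 = 5811 W
Losses = P_in − P_out = 7482 − 5811 = 1671 W

1670 W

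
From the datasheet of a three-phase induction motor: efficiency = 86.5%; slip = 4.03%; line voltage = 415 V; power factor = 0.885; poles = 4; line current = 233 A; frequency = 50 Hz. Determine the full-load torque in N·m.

P_in = √3·V·I·cosφ = 1.732 × 415 × 233 × 0.885 = 148216 W
P_out = η·P_in = 0.865 × 148216 = 128207 W
n_s = 120×50/4 = 1500 rpm; n = 1500×(1−0.0403) = 1440 rpm
ω = 2π×1440/60 = 150.8 rad/s
τ = P_out/ω = 128207/150.8 = 850 N·m

850 N·m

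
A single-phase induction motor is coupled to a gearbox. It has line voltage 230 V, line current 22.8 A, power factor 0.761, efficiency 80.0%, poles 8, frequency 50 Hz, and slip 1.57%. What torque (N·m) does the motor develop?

P_in = V·I·cosφ = 230 × 22.8 × 0.761 = 3991 W
P_out = η·P_in = 0.8 × 3991 = 3193 W
n_s = 120×50/8 = 750 rpm; n = 750×(1−0.0157) = 738 rpm
ω = 2π×738/60 = 77.28 rad/s
τ = P_out/ω = 3193/77.28 = 41.3 N·m

41.3 N·m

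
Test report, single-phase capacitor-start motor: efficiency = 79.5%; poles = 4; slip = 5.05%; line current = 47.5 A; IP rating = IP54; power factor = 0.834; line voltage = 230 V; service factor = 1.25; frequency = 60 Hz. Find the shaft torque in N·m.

40.5 N·m

P_in = V·I·cosφ = 230 × 47.5 × 0.834 = 9111 W
P_out = η·P_in = 0.795 × 9111 = 7243 W
n_s = 120×60/4 = 1800 rpm; n = 1800×(1−0.0505) = 1709 rpm
ω = 2π×1709/60 = 179 rad/s
τ = P_out/ω = 7243/179 = 40.5 N·m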